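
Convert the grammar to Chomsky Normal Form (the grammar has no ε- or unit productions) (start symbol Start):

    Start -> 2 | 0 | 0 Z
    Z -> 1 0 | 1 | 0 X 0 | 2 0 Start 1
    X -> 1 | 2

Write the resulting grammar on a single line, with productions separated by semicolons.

Start -> 2 | 0 | X1 Z; Z -> X2 X1 | 1 | X1 Y1 | X3 Y2; X -> 1 | 2; X1 -> 0; X2 -> 1; X3 -> 2; Y1 -> X X1; Y2 -> X1 Y3; Y3 -> Start X2

Introduce a nonterminal for each terminal appearing in a rule of length ≥ 2: X1 → 0, X2 → 1, X3 → 2.
Binarize each right-hand side of length ≥ 3 by chaining fresh nonterminals (Y1, Y2, …): affected rules were Z → X1 X X1; Z → X3 X1 Start X2.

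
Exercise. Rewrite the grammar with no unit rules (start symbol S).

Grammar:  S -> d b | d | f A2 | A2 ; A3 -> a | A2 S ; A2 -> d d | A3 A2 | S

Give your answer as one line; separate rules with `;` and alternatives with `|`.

Unit pairs: A2 ⇒* {S}; S ⇒* {A2}.
For every A with A ⇒* B via unit rules, add B's non-unit alternatives to A; then delete every rule of the form X → Y.

S -> d d | A3 A2 | d b | d | f A2; A3 -> a | A2 S; A2 -> d d | A3 A2 | d b | d | f A2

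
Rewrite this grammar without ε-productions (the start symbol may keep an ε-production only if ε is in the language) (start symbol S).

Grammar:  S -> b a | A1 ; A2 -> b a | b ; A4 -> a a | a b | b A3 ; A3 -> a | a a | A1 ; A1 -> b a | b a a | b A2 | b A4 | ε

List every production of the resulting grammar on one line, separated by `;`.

Nullable nonterminals: {A1, A3, S}.
ε ∈ L(G) since S is nullable, so keep S → ε.
For each production, add variants omitting each subset of nullable occurrences: A4 → b A3 gives b A3 | b.

S -> b a | A1 | ε; A2 -> b a | b; A4 -> a a | a b | b A3 | b; A3 -> a | a a | A1; A1 -> b a | b a a | b A2 | b A4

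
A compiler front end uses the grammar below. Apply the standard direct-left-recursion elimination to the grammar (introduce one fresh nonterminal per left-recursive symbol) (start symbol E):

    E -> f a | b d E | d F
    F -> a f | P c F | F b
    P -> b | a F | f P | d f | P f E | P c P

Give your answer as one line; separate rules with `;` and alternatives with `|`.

E -> f a | b d E | d F; F -> a f F' | P c F F'; P -> b P' | a F P' | f P P' | d f P'; F' -> b F' | eps; P' -> f E P' | c P P' | eps

Directly left-recursive nonterminals: F, P.
For F: α = {b}, β = {a f, P c F}. Rewrite as F → β F' and F' → α F' | ε.
For P: α = {f E, c P}, β = {b, a F, f P, d f}. Rewrite as P → β P' and P' → α P' | ε.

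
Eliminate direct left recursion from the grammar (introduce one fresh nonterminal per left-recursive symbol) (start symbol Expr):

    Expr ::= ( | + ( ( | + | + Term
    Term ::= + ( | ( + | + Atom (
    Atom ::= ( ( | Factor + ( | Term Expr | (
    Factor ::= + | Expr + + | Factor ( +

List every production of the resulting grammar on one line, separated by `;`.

Factor is directly left-recursive.
For Factor: α = {( +}, β = {+, Expr + +}. Rewrite as Factor → β Factor1 and Factor1 → α Factor1 | ε.

Expr ::= ( | + ( ( | + | + Term; Term ::= + ( | ( + | + Atom (; Atom ::= ( ( | Factor + ( | Term Expr | (; Factor ::= + Factor1 | Expr + + Factor1; Factor1 ::= ( + Factor1 | ε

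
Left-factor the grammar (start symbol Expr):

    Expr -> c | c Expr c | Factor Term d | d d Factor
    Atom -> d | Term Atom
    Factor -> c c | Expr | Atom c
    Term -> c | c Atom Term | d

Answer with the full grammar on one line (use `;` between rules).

Expr -> Factor Term d | d d Factor | c Expr1; Atom -> d | Term Atom; Factor -> c c | Expr | Atom c; Term -> d | c Term1; Expr1 -> ε | Expr c; Term1 -> ε | Atom Term

Expr has alternatives sharing prefix 'c': factor to Expr → c Expr1 with Expr1 → ε | Expr c.
Term has alternatives sharing prefix 'c': factor to Term → c Term1 with Term1 → ε | Atom Term.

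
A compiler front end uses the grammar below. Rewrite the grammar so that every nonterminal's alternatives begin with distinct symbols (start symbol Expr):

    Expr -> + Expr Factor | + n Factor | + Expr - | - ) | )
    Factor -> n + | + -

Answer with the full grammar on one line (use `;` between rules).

Expr -> - ) | ) | + Expr1; Factor -> n + | + -; Expr1 -> n Factor | Expr Expr11; Expr11 -> Factor | -

Expr has alternatives sharing prefix '+': factor to Expr → + Expr1 with Expr1 → Expr Factor | n Factor | Expr -.
Expr1 has alternatives sharing prefix 'Expr': factor to Expr1 → Expr Expr11 with Expr11 → Factor | -.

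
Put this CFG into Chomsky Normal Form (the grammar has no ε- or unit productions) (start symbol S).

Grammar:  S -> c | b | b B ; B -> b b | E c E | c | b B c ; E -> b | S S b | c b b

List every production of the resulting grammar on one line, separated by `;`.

S -> c | b | X1 B; B -> X1 X1 | E Y1 | c | X1 Y2; E -> b | S Y3 | X2 Y4; X1 -> b; X2 -> c; Y1 -> X2 E; Y2 -> B X2; Y3 -> S X1; Y4 -> X1 X1

Introduce a nonterminal for each terminal appearing in a rule of length ≥ 2: X1 → b, X2 → c.
Binarize each right-hand side of length ≥ 3 by chaining fresh nonterminals (Y1, Y2, …): affected rules were B → E X2 E; B → X1 B X2; E → S S X1; E → X2 X1 X1.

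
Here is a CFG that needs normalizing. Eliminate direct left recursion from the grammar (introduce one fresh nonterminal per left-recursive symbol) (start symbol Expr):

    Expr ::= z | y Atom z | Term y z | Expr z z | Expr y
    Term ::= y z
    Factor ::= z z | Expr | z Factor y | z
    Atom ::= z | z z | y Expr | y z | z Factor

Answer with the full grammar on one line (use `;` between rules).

Expr ::= z Expr1 | y Atom z Expr1 | Term y z Expr1; Term ::= y z; Factor ::= z z | Expr | z Factor y | z; Atom ::= z | z z | y Expr | y z | z Factor; Expr1 ::= z z Expr1 | y Expr1 | ε

Left recursion appears on Expr.
For Expr: α = {z z, y}, β = {z, y Atom z, Term y z}. Rewrite as Expr → β Expr1 and Expr1 → α Expr1 | ε.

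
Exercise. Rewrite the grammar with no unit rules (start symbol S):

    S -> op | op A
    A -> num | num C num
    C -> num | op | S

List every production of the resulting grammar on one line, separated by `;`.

S -> op | op A; A -> num | num C num; C -> num | op | op A

Unit pairs: C ⇒* {S}.
For every A with A ⇒* B via unit rules, add B's non-unit alternatives to A; then delete every rule of the form X → Y.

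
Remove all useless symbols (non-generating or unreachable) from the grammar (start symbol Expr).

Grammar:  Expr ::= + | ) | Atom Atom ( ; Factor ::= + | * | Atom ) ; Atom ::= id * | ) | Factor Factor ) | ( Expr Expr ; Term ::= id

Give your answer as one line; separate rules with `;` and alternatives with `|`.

Generating nonterminals: {Atom, Expr, Factor, Term}.
Reachable from Expr after that: {Atom, Expr, Factor}.
Removed useless symbols: {Term} and every production mentioning them.

Expr ::= + | ) | Atom Atom (; Factor ::= + | * | Atom ); Atom ::= id * | ) | Factor Factor ) | ( Expr Expr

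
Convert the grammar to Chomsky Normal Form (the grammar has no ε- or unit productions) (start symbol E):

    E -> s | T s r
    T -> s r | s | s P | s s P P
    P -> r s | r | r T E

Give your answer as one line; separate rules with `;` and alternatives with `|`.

E -> s | T Y1; T -> X1 X2 | s | X1 P | X1 Y2; P -> X2 X1 | r | X2 Y4; X1 -> s; X2 -> r; Y1 -> X1 X2; Y2 -> X1 Y3; Y3 -> P P; Y4 -> T E

Introduce a nonterminal for each terminal appearing in a rule of length ≥ 2: X1 → s, X2 → r.
Binarize each right-hand side of length ≥ 3 by chaining fresh nonterminals (Y1, Y2, …): affected rules were E → T X1 X2; T → X1 X1 P P; P → X2 T E.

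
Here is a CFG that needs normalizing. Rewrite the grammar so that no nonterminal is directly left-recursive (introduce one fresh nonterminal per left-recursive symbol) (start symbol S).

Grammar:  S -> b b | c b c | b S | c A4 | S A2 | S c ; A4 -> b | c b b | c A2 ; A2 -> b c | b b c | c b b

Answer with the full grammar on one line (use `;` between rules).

S -> b b S' | c b c S' | b S S' | c A4 S'; A4 -> b | c b b | c A2; A2 -> b c | b b c | c b b; S' -> A2 S' | c S' | ε

S is directly left-recursive.
For S: α = {A2, c}, β = {b b, c b c, b S, c A4}. Rewrite as S → β S' and S' → α S' | ε.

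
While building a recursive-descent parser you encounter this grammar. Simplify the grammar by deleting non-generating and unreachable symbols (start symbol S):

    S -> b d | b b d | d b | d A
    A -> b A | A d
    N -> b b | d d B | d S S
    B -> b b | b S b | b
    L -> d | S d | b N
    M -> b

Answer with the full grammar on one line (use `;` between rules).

Generating nonterminals: {B, L, M, N, S}.
Reachable from S after that: {S}.
Removed useless symbols: {A, B, L, M, N} and every production mentioning them.

S -> b d | b b d | d b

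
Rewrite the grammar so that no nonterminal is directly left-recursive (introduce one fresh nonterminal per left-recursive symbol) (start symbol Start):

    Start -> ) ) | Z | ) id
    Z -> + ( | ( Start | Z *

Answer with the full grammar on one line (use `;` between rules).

Start -> ) ) | Z | ) id; Z -> + ( Z1 | ( Start Z1; Z1 -> * Z1 | ε

Left recursion appears on Z.
For Z: α = {*}, β = {+ (, ( Start}. Rewrite as Z → β Z1 and Z1 → α Z1 | ε.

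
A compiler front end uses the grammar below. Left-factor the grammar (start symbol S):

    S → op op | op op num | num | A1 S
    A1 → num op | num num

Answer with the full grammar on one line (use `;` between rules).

S → num | A1 S | op op S'; A1 → num A1'; S' → ε | num; A1' → op | num

S has alternatives sharing prefix 'op op': factor to S → op op S' with S' → ε | num.
A1 has alternatives sharing prefix 'num': factor to A1 → num A1' with A1' → op | num.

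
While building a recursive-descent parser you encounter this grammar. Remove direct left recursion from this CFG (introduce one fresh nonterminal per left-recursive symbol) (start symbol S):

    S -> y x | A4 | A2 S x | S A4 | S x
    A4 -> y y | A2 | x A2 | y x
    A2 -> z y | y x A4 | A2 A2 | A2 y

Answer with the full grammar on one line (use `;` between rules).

S, A2 are directly left-recursive.
For S: α = {A4, x}, β = {y x, A4, A2 S x}. Rewrite as S → β S' and S' → α S' | ε.
For A2: α = {A2, y}, β = {z y, y x A4}. Rewrite as A2 → β A2' and A2' → α A2' | ε.

S -> y x S' | A4 S' | A2 S x S'; A4 -> y y | A2 | x A2 | y x; A2 -> z y A2' | y x A4 A2'; S' -> A4 S' | x S' | eps; A2' -> A2 A2' | y A2' | eps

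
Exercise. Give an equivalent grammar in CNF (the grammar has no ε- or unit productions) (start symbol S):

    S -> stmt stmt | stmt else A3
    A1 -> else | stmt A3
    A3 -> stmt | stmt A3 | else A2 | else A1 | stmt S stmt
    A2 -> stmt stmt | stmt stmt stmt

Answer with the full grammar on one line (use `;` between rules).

Introduce a nonterminal for each terminal appearing in a rule of length ≥ 2: X1 → stmt, X2 → else.
Binarize each right-hand side of length ≥ 3 by chaining fresh nonterminals (Y1, Y2, …): affected rules were S → X1 X2 A3; A3 → X1 S X1; A2 → X1 X1 X1.

S -> X1 X1 | X1 Y1; A1 -> else | X1 A3; A3 -> stmt | X1 A3 | X2 A2 | X2 A1 | X1 Y2; A2 -> X1 X1 | X1 Y3; X1 -> stmt; X2 -> else; Y1 -> X2 A3; Y2 -> S X1; Y3 -> X1 X1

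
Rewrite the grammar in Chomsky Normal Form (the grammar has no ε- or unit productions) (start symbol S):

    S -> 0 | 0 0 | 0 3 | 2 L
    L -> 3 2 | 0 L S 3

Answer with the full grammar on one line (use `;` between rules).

S -> 0 | X1 X1 | X1 X2 | X3 L; L -> X2 X3 | X1 Y1; X1 -> 0; X2 -> 3; X3 -> 2; Y1 -> L Y2; Y2 -> S X2

Introduce a nonterminal for each terminal appearing in a rule of length ≥ 2: X1 → 0, X2 → 3, X3 → 2.
Binarize each right-hand side of length ≥ 3 by chaining fresh nonterminals (Y1, Y2, …): affected rules were L → X1 L S X2.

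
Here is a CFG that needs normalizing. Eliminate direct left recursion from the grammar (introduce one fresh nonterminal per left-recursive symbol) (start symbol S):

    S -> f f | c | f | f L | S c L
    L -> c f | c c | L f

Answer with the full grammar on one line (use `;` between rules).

S -> f f S' | c S' | f S' | f L S'; L -> c f L' | c c L'; S' -> c L S' | ε; L' -> f L' | ε

Left recursion appears on S, L.
For S: α = {c L}, β = {f f, c, f, f L}. Rewrite as S → β S' and S' → α S' | ε.
For L: α = {f}, β = {c f, c c}. Rewrite as L → β L' and L' → α L' | ε.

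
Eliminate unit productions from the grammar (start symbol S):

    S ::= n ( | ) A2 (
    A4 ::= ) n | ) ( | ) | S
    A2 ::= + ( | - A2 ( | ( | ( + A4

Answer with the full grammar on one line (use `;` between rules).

Unit pairs: A4 ⇒* {S}.
For each unit pair (A, B), copy every non-unit production of B to A, then drop all unit productions.

S ::= n ( | ) A2 (; A4 ::= ) n | ) ( | ) | n ( | ) A2 (; A2 ::= + ( | - A2 ( | ( | ( + A4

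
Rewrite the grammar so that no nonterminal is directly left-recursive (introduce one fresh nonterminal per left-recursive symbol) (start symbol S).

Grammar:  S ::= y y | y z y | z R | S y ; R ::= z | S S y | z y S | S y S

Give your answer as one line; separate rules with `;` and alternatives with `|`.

Left recursion appears on S.
For S: α = {y}, β = {y y, y z y, z R}. Rewrite as S → β S' and S' → α S' | ε.

S ::= y y S' | y z y S' | z R S'; R ::= z | S S y | z y S | S y S; S' ::= y S' | ε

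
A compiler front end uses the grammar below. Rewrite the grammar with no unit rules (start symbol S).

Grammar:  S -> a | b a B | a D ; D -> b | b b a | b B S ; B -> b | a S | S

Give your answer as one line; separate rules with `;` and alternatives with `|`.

S -> a | b a B | a D; D -> b | b b a | b B S; B -> b | a S | a | b a B | a D

Unit pairs: B ⇒* {S}.
For each unit pair (A, B), copy every non-unit production of B to A, then drop all unit productions.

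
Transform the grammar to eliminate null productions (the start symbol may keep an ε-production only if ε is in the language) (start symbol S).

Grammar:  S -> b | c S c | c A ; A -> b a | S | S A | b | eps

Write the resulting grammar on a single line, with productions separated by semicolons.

S -> b | c S c | c A | c; A -> b a | S | S A | b

Nullable set = {A}.
ε ∉ L(G), so no ε-production is kept.
Add the nullable-subset variants: S → c A gives c A | c.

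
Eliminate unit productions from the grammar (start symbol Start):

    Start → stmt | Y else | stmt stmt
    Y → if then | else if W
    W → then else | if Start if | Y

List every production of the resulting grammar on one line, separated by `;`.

Unit pairs: W ⇒* {Y}.
Replace each nonterminal's rules with the union of the non-unit rules of every nonterminal it unit-derives.

Start → stmt | Y else | stmt stmt; Y → if then | else if W; W → if then | else if W | then else | if Start if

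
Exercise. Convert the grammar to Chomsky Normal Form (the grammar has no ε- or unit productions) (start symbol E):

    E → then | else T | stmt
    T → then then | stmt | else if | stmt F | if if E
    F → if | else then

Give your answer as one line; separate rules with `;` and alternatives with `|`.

E → then | X1 T | stmt; T → X2 X2 | stmt | X1 X3 | X4 F | X3 Y1; F → if | X1 X2; X1 → else; X2 → then; X3 → if; X4 → stmt; Y1 → X3 E

Introduce a nonterminal for each terminal appearing in a rule of length ≥ 2: X1 → else, X2 → then, X3 → if, X4 → stmt.
Binarize each right-hand side of length ≥ 3 by chaining fresh nonterminals (Y1, Y2, …): affected rules were T → X3 X3 E.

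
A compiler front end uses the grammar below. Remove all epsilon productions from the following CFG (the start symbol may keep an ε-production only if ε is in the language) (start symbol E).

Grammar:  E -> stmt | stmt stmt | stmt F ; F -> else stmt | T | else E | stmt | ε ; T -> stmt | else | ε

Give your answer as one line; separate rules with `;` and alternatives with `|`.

E -> stmt | stmt stmt | stmt F; F -> else stmt | T | else E | stmt; T -> stmt | else

Nullable nonterminals: {F, T}.
ε ∉ L(G), so no ε-production is kept.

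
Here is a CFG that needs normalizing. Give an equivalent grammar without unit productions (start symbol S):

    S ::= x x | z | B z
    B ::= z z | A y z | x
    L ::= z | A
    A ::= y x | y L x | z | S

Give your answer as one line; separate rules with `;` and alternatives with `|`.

S ::= x x | z | B z; B ::= z z | A y z | x; L ::= z | x x | B z | y x | y L x; A ::= x x | z | B z | y x | y L x

Unit pairs: A ⇒* {S}; L ⇒* {A, S}.
For each unit pair (A, B), copy every non-unit production of B to A, then drop all unit productions.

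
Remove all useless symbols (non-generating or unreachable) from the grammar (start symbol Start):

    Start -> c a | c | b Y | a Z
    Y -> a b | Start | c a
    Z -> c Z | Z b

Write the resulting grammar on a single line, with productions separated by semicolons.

Start -> c a | c | b Y; Y -> a b | Start | c a

Generating nonterminals: {Start, Y}.
Reachable from Start after that: {Start, Y}.
Removed useless symbols: {Z} and every production mentioning them.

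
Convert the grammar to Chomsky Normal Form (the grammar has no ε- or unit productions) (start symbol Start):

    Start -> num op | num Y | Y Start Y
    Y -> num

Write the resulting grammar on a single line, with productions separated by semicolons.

Introduce a nonterminal for each terminal appearing in a rule of length ≥ 2: X1 → num, X2 → op.
Binarize each right-hand side of length ≥ 3 by chaining fresh nonterminals (Y1, Y2, …): affected rules were Start → Y Start Y.

Start -> X1 X2 | X1 Y | Y Y1; Y -> num; X1 -> num; X2 -> op; Y1 -> Start Y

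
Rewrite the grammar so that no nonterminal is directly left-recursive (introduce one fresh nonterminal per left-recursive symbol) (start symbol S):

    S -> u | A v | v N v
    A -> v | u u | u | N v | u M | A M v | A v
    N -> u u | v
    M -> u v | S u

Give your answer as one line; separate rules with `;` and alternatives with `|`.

A is directly left-recursive.
For A: α = {M v, v}, β = {v, u u, u, N v, u M}. Rewrite as A → β A' and A' → α A' | ε.

S -> u | A v | v N v; A -> v A' | u u A' | u A' | N v A' | u M A'; N -> u u | v; M -> u v | S u; A' -> M v A' | v A' | ε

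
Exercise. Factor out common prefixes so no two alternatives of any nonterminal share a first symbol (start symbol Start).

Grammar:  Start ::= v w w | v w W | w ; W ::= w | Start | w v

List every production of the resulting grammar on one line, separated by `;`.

Start has alternatives sharing prefix 'v w': factor to Start → v w Start1 with Start1 → w | W.
W has alternatives sharing prefix 'w': factor to W → w W1 with W1 → ε | v.

Start ::= w | v w Start1; W ::= Start | w W1; Start1 ::= w | W; W1 ::= epsilon | v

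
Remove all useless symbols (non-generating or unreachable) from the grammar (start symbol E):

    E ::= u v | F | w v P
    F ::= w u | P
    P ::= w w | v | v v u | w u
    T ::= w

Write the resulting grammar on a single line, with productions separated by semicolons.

E ::= u v | F | w v P; F ::= w u | P; P ::= w w | v | v v u | w u

Generating nonterminals: {E, F, P, T}.
Reachable from E after that: {E, F, P}.
Removed useless symbols: {T} and every production mentioning them.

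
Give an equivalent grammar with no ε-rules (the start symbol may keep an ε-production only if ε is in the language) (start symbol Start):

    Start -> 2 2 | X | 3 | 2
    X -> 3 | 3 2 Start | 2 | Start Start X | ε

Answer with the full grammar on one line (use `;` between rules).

Start -> 2 2 | X | 3 | 2 | ε; X -> 3 | 3 2 Start | 3 2 | 2 | Start Start X | Start Start | Start X | Start

Nullable nonterminals: {Start, X}.
ε ∈ L(G) since Start is nullable, so keep Start → ε.
Expand every rule over subsets of its nullable positions: X → 3 2 Start gives 3 2 Start | 3 2. X → Start Start X gives Start Start X | Start Start | Start X | Start.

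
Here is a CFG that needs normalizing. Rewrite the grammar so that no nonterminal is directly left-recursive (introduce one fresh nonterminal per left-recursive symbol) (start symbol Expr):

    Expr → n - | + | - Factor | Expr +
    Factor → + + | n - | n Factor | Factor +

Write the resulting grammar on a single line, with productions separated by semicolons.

Expr → n - Expr1 | + Expr1 | - Factor Expr1; Factor → + + Factor1 | n - Factor1 | n Factor Factor1; Expr1 → + Expr1 | ε; Factor1 → + Factor1 | ε

Directly left-recursive nonterminals: Expr, Factor.
For Expr: α = {+}, β = {n -, +, - Factor}. Rewrite as Expr → β Expr1 and Expr1 → α Expr1 | ε.
For Factor: α = {+}, β = {+ +, n -, n Factor}. Rewrite as Factor → β Factor1 and Factor1 → α Factor1 | ε.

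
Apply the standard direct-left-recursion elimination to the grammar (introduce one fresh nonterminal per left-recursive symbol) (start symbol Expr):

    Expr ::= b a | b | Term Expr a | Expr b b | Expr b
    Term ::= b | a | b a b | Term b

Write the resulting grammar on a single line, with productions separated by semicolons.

Expr ::= b a Expr1 | b Expr1 | Term Expr a Expr1; Term ::= b Term1 | a Term1 | b a b Term1; Expr1 ::= b b Expr1 | b Expr1 | ε; Term1 ::= b Term1 | ε

Left recursion appears on Expr, Term.
For Expr: α = {b b, b}, β = {b a, b, Term Expr a}. Rewrite as Expr → β Expr1 and Expr1 → α Expr1 | ε.
For Term: α = {b}, β = {b, a, b a b}. Rewrite as Term → β Term1 and Term1 → α Term1 | ε.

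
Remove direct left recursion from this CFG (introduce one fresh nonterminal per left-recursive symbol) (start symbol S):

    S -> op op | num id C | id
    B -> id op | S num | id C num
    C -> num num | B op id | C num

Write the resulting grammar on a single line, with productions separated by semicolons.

S -> op op | num id C | id; B -> id op | S num | id C num; C -> num num C' | B op id C'; C' -> num C' | ε

Left recursion appears on C.
For C: α = {num}, β = {num num, B op id}. Rewrite as C → β C' and C' → α C' | ε.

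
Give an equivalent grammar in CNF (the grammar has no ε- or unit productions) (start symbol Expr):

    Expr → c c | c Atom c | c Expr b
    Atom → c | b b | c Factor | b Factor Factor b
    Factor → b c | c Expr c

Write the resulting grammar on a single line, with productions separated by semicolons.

Introduce a nonterminal for each terminal appearing in a rule of length ≥ 2: X1 → c, X2 → b.
Binarize each right-hand side of length ≥ 3 by chaining fresh nonterminals (Y1, Y2, …): affected rules were Expr → X1 Atom X1; Expr → X1 Expr X2; Atom → X2 Factor Factor X2; Factor → X1 Expr X1.

Expr → X1 X1 | X1 Y1 | X1 Y2; Atom → c | X2 X2 | X1 Factor | X2 Y3; Factor → X2 X1 | X1 Y5; X1 → c; X2 → b; Y1 → Atom X1; Y2 → Expr X2; Y3 → Factor Y4; Y4 → Factor X2; Y5 → Expr X1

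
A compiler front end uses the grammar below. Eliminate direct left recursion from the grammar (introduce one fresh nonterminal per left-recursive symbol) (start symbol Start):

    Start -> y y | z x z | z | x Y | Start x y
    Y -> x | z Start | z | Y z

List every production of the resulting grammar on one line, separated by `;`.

Start, Y are directly left-recursive.
For Start: α = {x y}, β = {y y, z x z, z, x Y}. Rewrite as Start → β Start1 and Start1 → α Start1 | ε.
For Y: α = {z}, β = {x, z Start, z}. Rewrite as Y → β Y1 and Y1 → α Y1 | ε.

Start -> y y Start1 | z x z Start1 | z Start1 | x Y Start1; Y -> x Y1 | z Start Y1 | z Y1; Start1 -> x y Start1 | ε; Y1 -> z Y1 | ε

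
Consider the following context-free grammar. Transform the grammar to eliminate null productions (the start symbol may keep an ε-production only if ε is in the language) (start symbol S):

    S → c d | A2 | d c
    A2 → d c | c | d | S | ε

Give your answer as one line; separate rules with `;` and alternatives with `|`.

S → c d | A2 | d c | ε; A2 → d c | c | d | S

The nullable symbols are {A2, S}.
ε ∈ L(G) since S is nullable, so keep S → ε.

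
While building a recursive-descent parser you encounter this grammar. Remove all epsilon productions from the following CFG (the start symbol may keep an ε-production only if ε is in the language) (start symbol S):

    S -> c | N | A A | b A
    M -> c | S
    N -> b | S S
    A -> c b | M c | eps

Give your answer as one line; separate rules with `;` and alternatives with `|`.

S -> c | N | A A | A | b A | b | ε; M -> c | S; N -> b | S S | S; A -> c b | M c | c

Nullable nonterminals: {A, M, N, S}.
ε ∈ L(G) since S is nullable, so keep S → ε.
For each production, add variants omitting each subset of nullable occurrences: S → A A gives A A | A. S → b A gives b A | b. N → S S gives S S | S. A → M c gives M c | c.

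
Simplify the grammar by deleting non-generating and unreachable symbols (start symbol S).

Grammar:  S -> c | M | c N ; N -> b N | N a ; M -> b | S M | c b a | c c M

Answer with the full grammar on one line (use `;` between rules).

S -> c | M; M -> b | S M | c b a | c c M

Generating nonterminals: {M, S}.
Reachable from S after that: {M, S}.
Removed useless symbols: {N} and every production mentioning them.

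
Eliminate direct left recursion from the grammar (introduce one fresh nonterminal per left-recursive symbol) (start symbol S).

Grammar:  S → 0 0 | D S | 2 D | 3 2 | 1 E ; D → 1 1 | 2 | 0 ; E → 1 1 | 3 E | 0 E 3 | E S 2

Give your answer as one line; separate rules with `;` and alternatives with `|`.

Directly left-recursive nonterminal: E.
For E: α = {S 2}, β = {1 1, 3 E, 0 E 3}. Rewrite as E → β E' and E' → α E' | ε.

S → 0 0 | D S | 2 D | 3 2 | 1 E; D → 1 1 | 2 | 0; E → 1 1 E' | 3 E E' | 0 E 3 E'; E' → S 2 E' | ε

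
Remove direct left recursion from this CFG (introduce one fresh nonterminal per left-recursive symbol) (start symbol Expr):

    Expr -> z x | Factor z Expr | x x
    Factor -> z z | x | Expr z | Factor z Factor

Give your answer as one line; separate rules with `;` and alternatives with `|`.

Factor is directly left-recursive.
For Factor: α = {z Factor}, β = {z z, x, Expr z}. Rewrite as Factor → β Factor1 and Factor1 → α Factor1 | ε.

Expr -> z x | Factor z Expr | x x; Factor -> z z Factor1 | x Factor1 | Expr z Factor1; Factor1 -> z Factor Factor1 | ε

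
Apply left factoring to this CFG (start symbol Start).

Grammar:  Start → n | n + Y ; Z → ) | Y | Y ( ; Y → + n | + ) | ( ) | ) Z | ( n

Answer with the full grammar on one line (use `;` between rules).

Start has alternatives sharing prefix 'n': factor to Start → n Start1 with Start1 → ε | + Y.
Z has alternatives sharing prefix 'Y': factor to Z → Y Z1 with Z1 → ε | (.
Y has alternatives sharing prefix '+': factor to Y → + Y1 with Y1 → n | ).
Y has alternatives sharing prefix '(': factor to Y → ( Y2 with Y2 → ) | n.

Start → n Start1; Z → ) | Y Z1; Y → ) Z | + Y1 | ( Y2; Start1 → ε | + Y; Z1 → ε | (; Y1 → n | ); Y2 → ) | n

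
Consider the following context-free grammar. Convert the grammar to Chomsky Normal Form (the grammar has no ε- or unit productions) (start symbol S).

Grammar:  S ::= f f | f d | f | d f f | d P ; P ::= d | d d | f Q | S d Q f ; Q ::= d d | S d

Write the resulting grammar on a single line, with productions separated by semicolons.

Introduce a nonterminal for each terminal appearing in a rule of length ≥ 2: X1 → f, X2 → d.
Binarize each right-hand side of length ≥ 3 by chaining fresh nonterminals (Y1, Y2, …): affected rules were S → X2 X1 X1; P → S X2 Q X1.

S ::= X1 X1 | X1 X2 | f | X2 Y1 | X2 P; P ::= d | X2 X2 | X1 Q | S Y2; Q ::= X2 X2 | S X2; X1 ::= f; X2 ::= d; Y1 ::= X1 X1; Y2 ::= X2 Y3; Y3 ::= Q X1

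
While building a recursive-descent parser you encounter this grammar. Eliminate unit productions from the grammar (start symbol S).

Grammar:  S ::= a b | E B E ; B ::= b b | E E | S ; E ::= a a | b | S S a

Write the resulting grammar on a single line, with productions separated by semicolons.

S ::= a b | E B E; B ::= b b | E E | a b | E B E; E ::= a a | b | S S a

Unit pairs: B ⇒* {S}.
Replace each nonterminal's rules with the union of the non-unit rules of every nonterminal it unit-derives.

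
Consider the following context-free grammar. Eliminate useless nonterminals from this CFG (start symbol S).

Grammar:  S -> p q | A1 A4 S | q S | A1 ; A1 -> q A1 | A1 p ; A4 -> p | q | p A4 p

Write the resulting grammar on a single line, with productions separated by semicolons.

S -> p q | q S

Generating nonterminals: {A4, S}.
Reachable from S after that: {S}.
Removed useless symbols: {A1, A4} and every production mentioning them.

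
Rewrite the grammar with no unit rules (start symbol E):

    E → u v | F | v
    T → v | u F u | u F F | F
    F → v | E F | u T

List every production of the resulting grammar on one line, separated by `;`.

E → u v | v | E F | u T; T → v | E F | u T | u F u | u F F; F → v | E F | u T

Unit pairs: E ⇒* {F}; T ⇒* {F}.
For each unit pair (A, B), copy every non-unit production of B to A, then drop all unit productions.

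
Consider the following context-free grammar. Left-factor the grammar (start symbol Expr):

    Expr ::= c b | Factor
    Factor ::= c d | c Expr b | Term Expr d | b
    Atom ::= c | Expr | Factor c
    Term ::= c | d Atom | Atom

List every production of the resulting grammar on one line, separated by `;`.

Expr ::= c b | Factor; Factor ::= Term Expr d | b | c Factor1; Atom ::= c | Expr | Factor c; Term ::= c | d Atom | Atom; Factor1 ::= d | Expr b

Factor has alternatives sharing prefix 'c': factor to Factor → c Factor1 with Factor1 → d | Expr b.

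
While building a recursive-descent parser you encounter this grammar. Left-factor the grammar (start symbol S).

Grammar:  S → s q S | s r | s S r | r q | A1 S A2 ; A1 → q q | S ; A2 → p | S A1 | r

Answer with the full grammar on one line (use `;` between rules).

S has alternatives sharing prefix 's': factor to S → s S' with S' → q S | r | S r.

S → r q | A1 S A2 | s S'; A1 → q q | S; A2 → p | S A1 | r; S' → q S | r | S r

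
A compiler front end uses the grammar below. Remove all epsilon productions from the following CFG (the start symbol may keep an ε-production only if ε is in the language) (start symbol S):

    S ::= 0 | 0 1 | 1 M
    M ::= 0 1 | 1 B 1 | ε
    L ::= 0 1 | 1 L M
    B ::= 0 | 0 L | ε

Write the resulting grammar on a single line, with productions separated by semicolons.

S ::= 0 | 0 1 | 1 M | 1; M ::= 0 1 | 1 B 1 | 1 1; L ::= 0 1 | 1 L M | 1 L; B ::= 0 | 0 L

Nullable nonterminals: {B, M}.
ε ∉ L(G), so no ε-production is kept.
For each production, add variants omitting each subset of nullable occurrences: S → 1 M gives 1 M | 1. M → 1 B 1 gives 1 B 1 | 1 1. L → 1 L M gives 1 L M | 1 L.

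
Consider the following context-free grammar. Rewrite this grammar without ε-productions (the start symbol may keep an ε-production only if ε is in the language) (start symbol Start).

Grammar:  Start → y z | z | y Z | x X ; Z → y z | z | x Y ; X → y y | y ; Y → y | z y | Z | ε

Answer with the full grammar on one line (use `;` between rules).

The nullable symbols are {Y}.
ε ∉ L(G), so no ε-production is kept.
Expand every rule over subsets of its nullable positions: Z → x Y gives x Y | x.

Start → y z | z | y Z | x X; Z → y z | z | x Y | x; X → y y | y; Y → y | z y | Z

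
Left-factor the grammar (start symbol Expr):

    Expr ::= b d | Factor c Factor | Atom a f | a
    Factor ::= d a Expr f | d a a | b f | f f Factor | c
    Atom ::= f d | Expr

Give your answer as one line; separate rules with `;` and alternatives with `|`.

Factor has alternatives sharing prefix 'd a': factor to Factor → d a Factor1 with Factor1 → Expr f | a.

Expr ::= b d | Factor c Factor | Atom a f | a; Factor ::= b f | f f Factor | c | d a Factor1; Atom ::= f d | Expr; Factor1 ::= Expr f | a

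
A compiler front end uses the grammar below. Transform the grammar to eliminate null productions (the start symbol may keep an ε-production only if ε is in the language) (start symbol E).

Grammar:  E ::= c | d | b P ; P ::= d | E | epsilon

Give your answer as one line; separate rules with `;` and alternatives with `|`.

E ::= c | d | b P | b; P ::= d | E

The nullable symbols are {P}.
ε ∉ L(G), so no ε-production is kept.
Add the nullable-subset variants: E → b P gives b P | b.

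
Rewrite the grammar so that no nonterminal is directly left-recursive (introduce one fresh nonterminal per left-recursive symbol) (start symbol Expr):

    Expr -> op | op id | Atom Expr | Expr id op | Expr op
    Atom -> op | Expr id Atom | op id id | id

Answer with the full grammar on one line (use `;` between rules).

Expr -> op Expr1 | op id Expr1 | Atom Expr Expr1; Atom -> op | Expr id Atom | op id id | id; Expr1 -> id op Expr1 | op Expr1 | ε

Left recursion appears on Expr.
For Expr: α = {id op, op}, β = {op, op id, Atom Expr}. Rewrite as Expr → β Expr1 and Expr1 → α Expr1 | ε.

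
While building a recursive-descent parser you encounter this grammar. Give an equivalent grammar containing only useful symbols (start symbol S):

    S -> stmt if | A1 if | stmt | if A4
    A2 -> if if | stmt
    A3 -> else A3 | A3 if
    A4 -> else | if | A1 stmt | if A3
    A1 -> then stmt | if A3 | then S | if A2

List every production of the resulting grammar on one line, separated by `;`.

Generating nonterminals: {A1, A2, A4, S}.
Reachable from S after that: {A1, A2, A4, S}.
Removed useless symbols: {A3} and every production mentioning them.

S -> stmt if | A1 if | stmt | if A4; A2 -> if if | stmt; A4 -> else | if | A1 stmt; A1 -> then stmt | then S | if A2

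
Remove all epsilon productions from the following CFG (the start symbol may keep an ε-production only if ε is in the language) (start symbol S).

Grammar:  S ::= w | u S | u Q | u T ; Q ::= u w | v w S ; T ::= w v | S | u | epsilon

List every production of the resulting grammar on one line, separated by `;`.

Nullable nonterminals: {T}.
ε ∉ L(G), so no ε-production is kept.
For each production, add variants omitting each subset of nullable occurrences: S → u T gives u T | u.

S ::= w | u S | u Q | u T | u; Q ::= u w | v w S; T ::= w v | S | u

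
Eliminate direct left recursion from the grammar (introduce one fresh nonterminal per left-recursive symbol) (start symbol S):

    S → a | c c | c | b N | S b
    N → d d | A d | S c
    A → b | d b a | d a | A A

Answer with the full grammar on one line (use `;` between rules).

S → a S' | c c S' | c S' | b N S'; N → d d | A d | S c; A → b A' | d b a A' | d a A'; S' → b S' | eps; A' → A A' | eps

S, A are directly left-recursive.
For S: α = {b}, β = {a, c c, c, b N}. Rewrite as S → β S' and S' → α S' | ε.
For A: α = {A}, β = {b, d b a, d a}. Rewrite as A → β A' and A' → α A' | ε.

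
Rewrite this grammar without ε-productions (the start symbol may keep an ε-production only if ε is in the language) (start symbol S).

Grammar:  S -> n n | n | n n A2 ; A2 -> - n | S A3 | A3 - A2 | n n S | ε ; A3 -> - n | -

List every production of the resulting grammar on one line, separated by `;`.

Nullable nonterminals: {A2}.
ε ∉ L(G), so no ε-production is kept.
For each production, add variants omitting each subset of nullable occurrences: A2 → A3 - A2 gives A3 - A2 | A3 -.

S -> n n | n | n n A2; A2 -> - n | S A3 | A3 - A2 | A3 - | n n S; A3 -> - n | -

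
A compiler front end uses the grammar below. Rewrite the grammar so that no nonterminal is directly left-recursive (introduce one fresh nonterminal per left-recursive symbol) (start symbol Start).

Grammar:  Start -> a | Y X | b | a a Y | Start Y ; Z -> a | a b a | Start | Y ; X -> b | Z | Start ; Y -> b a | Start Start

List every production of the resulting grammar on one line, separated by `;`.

Start -> a Start1 | Y X Start1 | b Start1 | a a Y Start1; Z -> a | a b a | Start | Y; X -> b | Z | Start; Y -> b a | Start Start; Start1 -> Y Start1 | ε

Start is directly left-recursive.
For Start: α = {Y}, β = {a, Y X, b, a a Y}. Rewrite as Start → β Start1 and Start1 → α Start1 | ε.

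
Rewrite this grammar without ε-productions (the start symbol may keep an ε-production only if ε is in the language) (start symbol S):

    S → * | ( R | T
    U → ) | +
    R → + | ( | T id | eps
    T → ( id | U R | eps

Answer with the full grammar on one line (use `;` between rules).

S → * | ( R | ( | T | eps; U → ) | +; R → + | ( | T id | id; T → ( id | U R | U

Nullable nonterminals: {R, S, T}.
ε ∈ L(G) since S is nullable, so keep S → ε.
Expand every rule over subsets of its nullable positions: S → ( R gives ( R | (. R → T id gives T id | id. T → U R gives U R | U.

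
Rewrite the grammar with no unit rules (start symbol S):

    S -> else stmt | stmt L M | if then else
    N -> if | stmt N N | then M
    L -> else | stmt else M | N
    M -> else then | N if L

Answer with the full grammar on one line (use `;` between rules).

Unit pairs: L ⇒* {N}.
Replace each nonterminal's rules with the union of the non-unit rules of every nonterminal it unit-derives.

S -> else stmt | stmt L M | if then else; N -> if | stmt N N | then M; L -> else | stmt else M | if | stmt N N | then M; M -> else then | N if L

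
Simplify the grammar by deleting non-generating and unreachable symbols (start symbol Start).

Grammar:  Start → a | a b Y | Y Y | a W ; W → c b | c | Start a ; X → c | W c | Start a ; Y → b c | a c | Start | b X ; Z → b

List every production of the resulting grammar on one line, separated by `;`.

Start → a | a b Y | Y Y | a W; W → c b | c | Start a; X → c | W c | Start a; Y → b c | a c | Start | b X

Generating nonterminals: {Start, W, X, Y, Z}.
Reachable from Start after that: {Start, W, X, Y}.
Removed useless symbols: {Z} and every production mentioning them.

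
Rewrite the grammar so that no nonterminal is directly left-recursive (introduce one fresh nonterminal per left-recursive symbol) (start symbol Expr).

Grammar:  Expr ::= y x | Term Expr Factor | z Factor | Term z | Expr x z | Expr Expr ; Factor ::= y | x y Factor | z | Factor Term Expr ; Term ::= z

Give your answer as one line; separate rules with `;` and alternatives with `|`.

Expr ::= y x Expr1 | Term Expr Factor Expr1 | z Factor Expr1 | Term z Expr1; Factor ::= y Factor1 | x y Factor Factor1 | z Factor1; Term ::= z; Expr1 ::= x z Expr1 | Expr Expr1 | ε; Factor1 ::= Term Expr Factor1 | ε

Expr, Factor are directly left-recursive.
For Expr: α = {x z, Expr}, β = {y x, Term Expr Factor, z Factor, Term z}. Rewrite as Expr → β Expr1 and Expr1 → α Expr1 | ε.
For Factor: α = {Term Expr}, β = {y, x y Factor, z}. Rewrite as Factor → β Factor1 and Factor1 → α Factor1 | ε.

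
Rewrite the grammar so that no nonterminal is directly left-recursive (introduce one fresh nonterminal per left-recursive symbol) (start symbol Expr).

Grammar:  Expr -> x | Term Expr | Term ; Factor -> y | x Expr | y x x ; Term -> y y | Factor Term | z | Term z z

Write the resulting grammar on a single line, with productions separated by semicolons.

Expr -> x | Term Expr | Term; Factor -> y | x Expr | y x x; Term -> y y Term1 | Factor Term Term1 | z Term1; Term1 -> z z Term1 | ε

Directly left-recursive nonterminal: Term.
For Term: α = {z z}, β = {y y, Factor Term, z}. Rewrite as Term → β Term1 and Term1 → α Term1 | ε.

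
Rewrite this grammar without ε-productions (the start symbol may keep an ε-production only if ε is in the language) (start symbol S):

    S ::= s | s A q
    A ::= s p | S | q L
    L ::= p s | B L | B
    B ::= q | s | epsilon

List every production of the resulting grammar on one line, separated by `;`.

S ::= s | s A q; A ::= s p | S | q L | q; L ::= p s | B L | B; B ::= q | s

Nullable set = {B, L}.
ε ∉ L(G), so no ε-production is kept.
Expand every rule over subsets of its nullable positions: A → q L gives q L | q. L → B L gives B L | B.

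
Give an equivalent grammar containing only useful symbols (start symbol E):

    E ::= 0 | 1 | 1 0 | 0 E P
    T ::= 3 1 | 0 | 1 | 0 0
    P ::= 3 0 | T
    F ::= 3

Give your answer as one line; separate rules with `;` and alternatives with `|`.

E ::= 0 | 1 | 1 0 | 0 E P; T ::= 3 1 | 0 | 1 | 0 0; P ::= 3 0 | T

Generating nonterminals: {E, F, P, T}.
Reachable from E after that: {E, P, T}.
Removed useless symbols: {F} and every production mentioning them.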